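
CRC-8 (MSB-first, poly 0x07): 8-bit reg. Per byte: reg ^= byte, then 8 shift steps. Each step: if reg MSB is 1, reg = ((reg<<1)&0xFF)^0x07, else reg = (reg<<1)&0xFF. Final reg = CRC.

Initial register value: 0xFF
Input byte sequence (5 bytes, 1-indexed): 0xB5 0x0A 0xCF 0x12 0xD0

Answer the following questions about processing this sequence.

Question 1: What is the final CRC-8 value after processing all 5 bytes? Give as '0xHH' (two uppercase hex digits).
After byte 1 (0xB5): reg=0xF1
After byte 2 (0x0A): reg=0xEF
After byte 3 (0xCF): reg=0xE0
After byte 4 (0x12): reg=0xD0
After byte 5 (0xD0): reg=0x00

Answer: 0x00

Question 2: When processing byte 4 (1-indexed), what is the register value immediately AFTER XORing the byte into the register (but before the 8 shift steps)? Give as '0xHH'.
Answer: 0xF2

Derivation:
Register before byte 4: 0xE0
Byte 4: 0x12
0xE0 XOR 0x12 = 0xF2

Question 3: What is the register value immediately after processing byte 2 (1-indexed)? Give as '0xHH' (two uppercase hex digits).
Answer: 0xEF

Derivation:
After byte 1 (0xB5): reg=0xF1
After byte 2 (0x0A): reg=0xEF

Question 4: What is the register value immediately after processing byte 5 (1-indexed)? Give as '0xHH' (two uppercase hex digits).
After byte 1 (0xB5): reg=0xF1
After byte 2 (0x0A): reg=0xEF
After byte 3 (0xCF): reg=0xE0
After byte 4 (0x12): reg=0xD0
After byte 5 (0xD0): reg=0x00

Answer: 0x00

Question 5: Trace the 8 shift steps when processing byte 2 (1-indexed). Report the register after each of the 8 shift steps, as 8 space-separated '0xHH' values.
Answer: 0xF1 0xE5 0xCD 0x9D 0x3D 0x7A 0xF4 0xEF

Derivation:
After byte 1 (0xB5): reg=0xF1
Register before byte 2: 0xF1
After XOR with byte 0x0A: 0xFB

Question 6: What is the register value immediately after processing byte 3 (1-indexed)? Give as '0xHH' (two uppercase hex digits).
After byte 1 (0xB5): reg=0xF1
After byte 2 (0x0A): reg=0xEF
After byte 3 (0xCF): reg=0xE0

Answer: 0xE0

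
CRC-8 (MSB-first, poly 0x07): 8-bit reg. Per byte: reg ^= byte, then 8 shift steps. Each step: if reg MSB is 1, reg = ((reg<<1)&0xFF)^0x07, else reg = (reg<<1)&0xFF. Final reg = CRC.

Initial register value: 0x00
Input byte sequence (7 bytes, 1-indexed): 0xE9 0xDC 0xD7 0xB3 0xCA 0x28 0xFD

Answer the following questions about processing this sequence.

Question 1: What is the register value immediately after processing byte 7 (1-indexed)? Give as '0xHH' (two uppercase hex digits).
Answer: 0xA3

Derivation:
After byte 1 (0xE9): reg=0x91
After byte 2 (0xDC): reg=0xE4
After byte 3 (0xD7): reg=0x99
After byte 4 (0xB3): reg=0xD6
After byte 5 (0xCA): reg=0x54
After byte 6 (0x28): reg=0x73
After byte 7 (0xFD): reg=0xA3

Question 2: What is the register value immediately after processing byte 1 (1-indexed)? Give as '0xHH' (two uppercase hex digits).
Answer: 0x91

Derivation:
After byte 1 (0xE9): reg=0x91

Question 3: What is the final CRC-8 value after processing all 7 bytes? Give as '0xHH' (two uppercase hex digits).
After byte 1 (0xE9): reg=0x91
After byte 2 (0xDC): reg=0xE4
After byte 3 (0xD7): reg=0x99
After byte 4 (0xB3): reg=0xD6
After byte 5 (0xCA): reg=0x54
After byte 6 (0x28): reg=0x73
After byte 7 (0xFD): reg=0xA3

Answer: 0xA3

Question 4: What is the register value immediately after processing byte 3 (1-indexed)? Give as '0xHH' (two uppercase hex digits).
Answer: 0x99

Derivation:
After byte 1 (0xE9): reg=0x91
After byte 2 (0xDC): reg=0xE4
After byte 3 (0xD7): reg=0x99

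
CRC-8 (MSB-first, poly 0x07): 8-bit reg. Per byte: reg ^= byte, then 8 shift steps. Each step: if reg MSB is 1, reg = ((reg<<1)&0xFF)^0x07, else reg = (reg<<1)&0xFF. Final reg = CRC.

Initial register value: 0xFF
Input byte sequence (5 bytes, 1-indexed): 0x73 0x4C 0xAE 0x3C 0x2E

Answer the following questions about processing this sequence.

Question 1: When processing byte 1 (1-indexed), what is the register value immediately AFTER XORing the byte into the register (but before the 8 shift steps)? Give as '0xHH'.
Register before byte 1: 0xFF
Byte 1: 0x73
0xFF XOR 0x73 = 0x8C

Answer: 0x8C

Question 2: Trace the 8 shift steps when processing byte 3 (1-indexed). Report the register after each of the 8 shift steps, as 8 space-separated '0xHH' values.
After byte 1 (0x73): reg=0xAD
After byte 2 (0x4C): reg=0xA9
Register before byte 3: 0xA9
After XOR with byte 0xAE: 0x07

Answer: 0x0E 0x1C 0x38 0x70 0xE0 0xC7 0x89 0x15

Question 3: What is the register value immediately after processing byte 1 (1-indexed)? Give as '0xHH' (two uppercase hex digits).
After byte 1 (0x73): reg=0xAD

Answer: 0xAD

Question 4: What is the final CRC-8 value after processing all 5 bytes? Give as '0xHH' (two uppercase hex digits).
After byte 1 (0x73): reg=0xAD
After byte 2 (0x4C): reg=0xA9
After byte 3 (0xAE): reg=0x15
After byte 4 (0x3C): reg=0xDF
After byte 5 (0x2E): reg=0xD9

Answer: 0xD9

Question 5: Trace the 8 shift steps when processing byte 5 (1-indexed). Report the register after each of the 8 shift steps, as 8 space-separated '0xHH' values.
Answer: 0xE5 0xCD 0x9D 0x3D 0x7A 0xF4 0xEF 0xD9

Derivation:
After byte 1 (0x73): reg=0xAD
After byte 2 (0x4C): reg=0xA9
After byte 3 (0xAE): reg=0x15
After byte 4 (0x3C): reg=0xDF
Register before byte 5: 0xDF
After XOR with byte 0x2E: 0xF1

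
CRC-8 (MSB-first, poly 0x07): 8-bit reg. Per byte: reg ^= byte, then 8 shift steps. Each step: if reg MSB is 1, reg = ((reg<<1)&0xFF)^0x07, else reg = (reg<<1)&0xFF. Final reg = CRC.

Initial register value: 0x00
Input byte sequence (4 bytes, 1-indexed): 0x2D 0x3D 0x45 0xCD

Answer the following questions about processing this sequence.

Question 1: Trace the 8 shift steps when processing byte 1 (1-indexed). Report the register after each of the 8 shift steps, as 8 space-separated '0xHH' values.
Register before byte 1: 0x00
After XOR with byte 0x2D: 0x2D

Answer: 0x5A 0xB4 0x6F 0xDE 0xBB 0x71 0xE2 0xC3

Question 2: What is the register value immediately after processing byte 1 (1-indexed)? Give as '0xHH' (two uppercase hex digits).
Answer: 0xC3

Derivation:
After byte 1 (0x2D): reg=0xC3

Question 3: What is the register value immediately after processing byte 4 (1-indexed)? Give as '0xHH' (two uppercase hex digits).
After byte 1 (0x2D): reg=0xC3
After byte 2 (0x3D): reg=0xF4
After byte 3 (0x45): reg=0x1E
After byte 4 (0xCD): reg=0x37

Answer: 0x37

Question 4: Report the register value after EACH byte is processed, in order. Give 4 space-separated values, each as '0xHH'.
0xC3 0xF4 0x1E 0x37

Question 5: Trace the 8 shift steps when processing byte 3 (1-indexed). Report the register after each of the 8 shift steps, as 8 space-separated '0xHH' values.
Answer: 0x65 0xCA 0x93 0x21 0x42 0x84 0x0F 0x1E

Derivation:
After byte 1 (0x2D): reg=0xC3
After byte 2 (0x3D): reg=0xF4
Register before byte 3: 0xF4
After XOR with byte 0x45: 0xB1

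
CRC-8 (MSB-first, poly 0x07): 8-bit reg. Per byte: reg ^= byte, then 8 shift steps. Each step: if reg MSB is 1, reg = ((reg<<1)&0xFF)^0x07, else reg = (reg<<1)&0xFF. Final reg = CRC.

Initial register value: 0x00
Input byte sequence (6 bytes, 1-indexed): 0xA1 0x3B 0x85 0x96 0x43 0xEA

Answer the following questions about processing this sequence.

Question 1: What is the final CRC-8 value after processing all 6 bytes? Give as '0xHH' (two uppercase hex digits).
Answer: 0x40

Derivation:
After byte 1 (0xA1): reg=0x6E
After byte 2 (0x3B): reg=0xAC
After byte 3 (0x85): reg=0xDF
After byte 4 (0x96): reg=0xF8
After byte 5 (0x43): reg=0x28
After byte 6 (0xEA): reg=0x40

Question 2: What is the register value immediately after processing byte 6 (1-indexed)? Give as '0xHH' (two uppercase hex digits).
After byte 1 (0xA1): reg=0x6E
After byte 2 (0x3B): reg=0xAC
After byte 3 (0x85): reg=0xDF
After byte 4 (0x96): reg=0xF8
After byte 5 (0x43): reg=0x28
After byte 6 (0xEA): reg=0x40

Answer: 0x40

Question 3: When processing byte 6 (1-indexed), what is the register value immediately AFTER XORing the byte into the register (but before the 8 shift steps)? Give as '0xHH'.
Answer: 0xC2

Derivation:
Register before byte 6: 0x28
Byte 6: 0xEA
0x28 XOR 0xEA = 0xC2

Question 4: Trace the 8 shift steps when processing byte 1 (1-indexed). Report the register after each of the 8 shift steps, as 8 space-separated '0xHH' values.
Answer: 0x45 0x8A 0x13 0x26 0x4C 0x98 0x37 0x6E

Derivation:
Register before byte 1: 0x00
After XOR with byte 0xA1: 0xA1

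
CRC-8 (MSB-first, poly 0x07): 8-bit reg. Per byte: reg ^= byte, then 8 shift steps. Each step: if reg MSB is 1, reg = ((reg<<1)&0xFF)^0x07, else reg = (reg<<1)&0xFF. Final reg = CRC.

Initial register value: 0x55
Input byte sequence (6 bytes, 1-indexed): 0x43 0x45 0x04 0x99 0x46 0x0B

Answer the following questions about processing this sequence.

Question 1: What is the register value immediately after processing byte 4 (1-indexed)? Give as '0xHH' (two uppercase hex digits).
After byte 1 (0x43): reg=0x62
After byte 2 (0x45): reg=0xF5
After byte 3 (0x04): reg=0xD9
After byte 4 (0x99): reg=0xC7

Answer: 0xC7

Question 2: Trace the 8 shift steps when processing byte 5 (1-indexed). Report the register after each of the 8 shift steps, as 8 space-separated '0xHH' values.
Answer: 0x05 0x0A 0x14 0x28 0x50 0xA0 0x47 0x8E

Derivation:
After byte 1 (0x43): reg=0x62
After byte 2 (0x45): reg=0xF5
After byte 3 (0x04): reg=0xD9
After byte 4 (0x99): reg=0xC7
Register before byte 5: 0xC7
After XOR with byte 0x46: 0x81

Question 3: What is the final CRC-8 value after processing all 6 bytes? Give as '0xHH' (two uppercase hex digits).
After byte 1 (0x43): reg=0x62
After byte 2 (0x45): reg=0xF5
After byte 3 (0x04): reg=0xD9
After byte 4 (0x99): reg=0xC7
After byte 5 (0x46): reg=0x8E
After byte 6 (0x0B): reg=0x92

Answer: 0x92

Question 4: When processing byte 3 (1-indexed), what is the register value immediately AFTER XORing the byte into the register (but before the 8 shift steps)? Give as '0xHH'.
Answer: 0xF1

Derivation:
Register before byte 3: 0xF5
Byte 3: 0x04
0xF5 XOR 0x04 = 0xF1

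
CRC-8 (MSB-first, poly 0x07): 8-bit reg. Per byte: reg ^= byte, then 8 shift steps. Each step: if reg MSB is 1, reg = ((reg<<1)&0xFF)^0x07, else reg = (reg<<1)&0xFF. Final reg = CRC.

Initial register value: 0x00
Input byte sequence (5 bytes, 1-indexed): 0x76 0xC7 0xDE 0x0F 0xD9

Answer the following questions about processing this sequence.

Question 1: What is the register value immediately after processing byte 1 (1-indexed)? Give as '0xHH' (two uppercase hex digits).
Answer: 0x45

Derivation:
After byte 1 (0x76): reg=0x45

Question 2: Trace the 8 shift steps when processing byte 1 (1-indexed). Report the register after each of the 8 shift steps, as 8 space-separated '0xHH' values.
Register before byte 1: 0x00
After XOR with byte 0x76: 0x76

Answer: 0xEC 0xDF 0xB9 0x75 0xEA 0xD3 0xA1 0x45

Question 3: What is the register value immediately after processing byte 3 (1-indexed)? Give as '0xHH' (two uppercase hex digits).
After byte 1 (0x76): reg=0x45
After byte 2 (0xC7): reg=0x87
After byte 3 (0xDE): reg=0x88

Answer: 0x88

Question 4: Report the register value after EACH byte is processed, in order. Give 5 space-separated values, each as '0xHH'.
0x45 0x87 0x88 0x9C 0xDC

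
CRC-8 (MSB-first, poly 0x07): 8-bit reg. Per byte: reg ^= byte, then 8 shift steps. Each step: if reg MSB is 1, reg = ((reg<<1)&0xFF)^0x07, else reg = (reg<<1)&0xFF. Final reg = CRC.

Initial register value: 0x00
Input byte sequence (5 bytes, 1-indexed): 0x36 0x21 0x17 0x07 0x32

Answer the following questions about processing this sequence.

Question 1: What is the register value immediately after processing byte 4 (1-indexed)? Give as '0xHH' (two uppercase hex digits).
Answer: 0xDC

Derivation:
After byte 1 (0x36): reg=0x82
After byte 2 (0x21): reg=0x60
After byte 3 (0x17): reg=0x42
After byte 4 (0x07): reg=0xDC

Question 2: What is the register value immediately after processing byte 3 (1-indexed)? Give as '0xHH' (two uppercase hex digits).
After byte 1 (0x36): reg=0x82
After byte 2 (0x21): reg=0x60
After byte 3 (0x17): reg=0x42

Answer: 0x42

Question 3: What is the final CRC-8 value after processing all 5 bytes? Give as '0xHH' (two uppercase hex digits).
Answer: 0x84

Derivation:
After byte 1 (0x36): reg=0x82
After byte 2 (0x21): reg=0x60
After byte 3 (0x17): reg=0x42
After byte 4 (0x07): reg=0xDC
After byte 5 (0x32): reg=0x84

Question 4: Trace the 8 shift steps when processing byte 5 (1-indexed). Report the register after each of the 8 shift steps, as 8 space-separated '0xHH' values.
Answer: 0xDB 0xB1 0x65 0xCA 0x93 0x21 0x42 0x84

Derivation:
After byte 1 (0x36): reg=0x82
After byte 2 (0x21): reg=0x60
After byte 3 (0x17): reg=0x42
After byte 4 (0x07): reg=0xDC
Register before byte 5: 0xDC
After XOR with byte 0x32: 0xEE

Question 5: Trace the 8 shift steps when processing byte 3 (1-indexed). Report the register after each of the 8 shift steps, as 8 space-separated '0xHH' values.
Answer: 0xEE 0xDB 0xB1 0x65 0xCA 0x93 0x21 0x42

Derivation:
After byte 1 (0x36): reg=0x82
After byte 2 (0x21): reg=0x60
Register before byte 3: 0x60
After XOR with byte 0x17: 0x77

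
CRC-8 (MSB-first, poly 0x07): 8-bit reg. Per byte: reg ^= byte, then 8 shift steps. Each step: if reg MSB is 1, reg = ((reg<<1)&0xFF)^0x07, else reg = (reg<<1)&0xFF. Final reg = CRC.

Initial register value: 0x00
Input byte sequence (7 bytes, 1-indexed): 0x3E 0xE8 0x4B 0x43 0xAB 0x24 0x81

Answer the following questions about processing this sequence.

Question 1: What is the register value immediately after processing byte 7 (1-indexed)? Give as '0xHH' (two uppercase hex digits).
After byte 1 (0x3E): reg=0xBA
After byte 2 (0xE8): reg=0xB9
After byte 3 (0x4B): reg=0xD0
After byte 4 (0x43): reg=0xF0
After byte 5 (0xAB): reg=0x86
After byte 6 (0x24): reg=0x67
After byte 7 (0x81): reg=0xBC

Answer: 0xBC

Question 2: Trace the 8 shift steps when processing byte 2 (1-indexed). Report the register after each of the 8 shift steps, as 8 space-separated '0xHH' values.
After byte 1 (0x3E): reg=0xBA
Register before byte 2: 0xBA
After XOR with byte 0xE8: 0x52

Answer: 0xA4 0x4F 0x9E 0x3B 0x76 0xEC 0xDF 0xB9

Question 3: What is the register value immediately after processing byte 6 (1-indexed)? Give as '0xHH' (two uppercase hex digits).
Answer: 0x67

Derivation:
After byte 1 (0x3E): reg=0xBA
After byte 2 (0xE8): reg=0xB9
After byte 3 (0x4B): reg=0xD0
After byte 4 (0x43): reg=0xF0
After byte 5 (0xAB): reg=0x86
After byte 6 (0x24): reg=0x67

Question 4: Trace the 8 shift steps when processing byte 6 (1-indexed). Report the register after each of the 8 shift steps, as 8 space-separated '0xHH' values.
After byte 1 (0x3E): reg=0xBA
After byte 2 (0xE8): reg=0xB9
After byte 3 (0x4B): reg=0xD0
After byte 4 (0x43): reg=0xF0
After byte 5 (0xAB): reg=0x86
Register before byte 6: 0x86
After XOR with byte 0x24: 0xA2

Answer: 0x43 0x86 0x0B 0x16 0x2C 0x58 0xB0 0x67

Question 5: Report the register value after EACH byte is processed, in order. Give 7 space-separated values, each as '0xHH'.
0xBA 0xB9 0xD0 0xF0 0x86 0x67 0xBC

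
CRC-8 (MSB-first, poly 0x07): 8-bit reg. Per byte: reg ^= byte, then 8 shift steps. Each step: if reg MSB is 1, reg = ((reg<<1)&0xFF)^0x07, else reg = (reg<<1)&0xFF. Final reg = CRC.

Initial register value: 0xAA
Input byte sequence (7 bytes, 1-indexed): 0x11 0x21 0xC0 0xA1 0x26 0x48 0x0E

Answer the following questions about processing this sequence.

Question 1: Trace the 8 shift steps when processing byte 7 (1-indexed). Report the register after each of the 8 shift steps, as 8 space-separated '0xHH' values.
After byte 1 (0x11): reg=0x28
After byte 2 (0x21): reg=0x3F
After byte 3 (0xC0): reg=0xF3
After byte 4 (0xA1): reg=0xB9
After byte 5 (0x26): reg=0xD4
After byte 6 (0x48): reg=0xDD
Register before byte 7: 0xDD
After XOR with byte 0x0E: 0xD3

Answer: 0xA1 0x45 0x8A 0x13 0x26 0x4C 0x98 0x37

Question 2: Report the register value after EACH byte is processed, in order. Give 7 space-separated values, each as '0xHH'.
0x28 0x3F 0xF3 0xB9 0xD4 0xDD 0x37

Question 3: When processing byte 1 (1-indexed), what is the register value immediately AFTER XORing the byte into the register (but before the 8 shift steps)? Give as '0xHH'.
Answer: 0xBB

Derivation:
Register before byte 1: 0xAA
Byte 1: 0x11
0xAA XOR 0x11 = 0xBB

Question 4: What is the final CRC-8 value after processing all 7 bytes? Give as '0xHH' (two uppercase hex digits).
Answer: 0x37

Derivation:
After byte 1 (0x11): reg=0x28
After byte 2 (0x21): reg=0x3F
After byte 3 (0xC0): reg=0xF3
After byte 4 (0xA1): reg=0xB9
After byte 5 (0x26): reg=0xD4
After byte 6 (0x48): reg=0xDD
After byte 7 (0x0E): reg=0x37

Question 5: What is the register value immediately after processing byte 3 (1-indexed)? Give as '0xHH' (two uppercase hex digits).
Answer: 0xF3

Derivation:
After byte 1 (0x11): reg=0x28
After byte 2 (0x21): reg=0x3F
After byte 3 (0xC0): reg=0xF3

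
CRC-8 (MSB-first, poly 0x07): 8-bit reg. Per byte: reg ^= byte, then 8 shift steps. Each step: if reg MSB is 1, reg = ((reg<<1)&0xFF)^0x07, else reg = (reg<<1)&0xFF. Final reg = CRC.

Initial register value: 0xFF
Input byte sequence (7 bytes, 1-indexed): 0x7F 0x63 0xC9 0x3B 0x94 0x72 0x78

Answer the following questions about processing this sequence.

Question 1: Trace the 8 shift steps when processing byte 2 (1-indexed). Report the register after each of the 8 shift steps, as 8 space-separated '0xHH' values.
After byte 1 (0x7F): reg=0x89
Register before byte 2: 0x89
After XOR with byte 0x63: 0xEA

Answer: 0xD3 0xA1 0x45 0x8A 0x13 0x26 0x4C 0x98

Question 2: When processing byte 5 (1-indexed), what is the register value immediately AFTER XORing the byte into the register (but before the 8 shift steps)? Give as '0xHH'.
Register before byte 5: 0xB8
Byte 5: 0x94
0xB8 XOR 0x94 = 0x2C

Answer: 0x2C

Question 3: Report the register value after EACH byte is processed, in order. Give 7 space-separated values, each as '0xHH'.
0x89 0x98 0xB0 0xB8 0xC4 0x0B 0x5E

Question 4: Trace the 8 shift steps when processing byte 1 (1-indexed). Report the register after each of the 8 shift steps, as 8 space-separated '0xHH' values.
Register before byte 1: 0xFF
After XOR with byte 0x7F: 0x80

Answer: 0x07 0x0E 0x1C 0x38 0x70 0xE0 0xC7 0x89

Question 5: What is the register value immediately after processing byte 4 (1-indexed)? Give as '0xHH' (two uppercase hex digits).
Answer: 0xB8

Derivation:
After byte 1 (0x7F): reg=0x89
After byte 2 (0x63): reg=0x98
After byte 3 (0xC9): reg=0xB0
After byte 4 (0x3B): reg=0xB8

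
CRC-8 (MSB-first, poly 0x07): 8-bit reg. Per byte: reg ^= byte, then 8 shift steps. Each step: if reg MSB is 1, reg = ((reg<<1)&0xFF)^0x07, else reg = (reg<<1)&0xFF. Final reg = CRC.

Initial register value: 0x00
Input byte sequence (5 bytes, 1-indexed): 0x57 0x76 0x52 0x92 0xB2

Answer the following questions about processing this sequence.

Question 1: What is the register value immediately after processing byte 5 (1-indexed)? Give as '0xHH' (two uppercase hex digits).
Answer: 0xBB

Derivation:
After byte 1 (0x57): reg=0xA2
After byte 2 (0x76): reg=0x22
After byte 3 (0x52): reg=0x57
After byte 4 (0x92): reg=0x55
After byte 5 (0xB2): reg=0xBB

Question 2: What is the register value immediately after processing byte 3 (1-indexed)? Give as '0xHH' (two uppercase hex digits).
Answer: 0x57

Derivation:
After byte 1 (0x57): reg=0xA2
After byte 2 (0x76): reg=0x22
After byte 3 (0x52): reg=0x57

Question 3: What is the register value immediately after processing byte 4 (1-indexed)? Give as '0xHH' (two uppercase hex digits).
Answer: 0x55

Derivation:
After byte 1 (0x57): reg=0xA2
After byte 2 (0x76): reg=0x22
After byte 3 (0x52): reg=0x57
After byte 4 (0x92): reg=0x55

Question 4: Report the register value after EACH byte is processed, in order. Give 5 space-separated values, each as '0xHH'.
0xA2 0x22 0x57 0x55 0xBB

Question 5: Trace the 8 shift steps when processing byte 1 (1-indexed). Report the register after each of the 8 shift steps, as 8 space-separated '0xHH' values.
Answer: 0xAE 0x5B 0xB6 0x6B 0xD6 0xAB 0x51 0xA2

Derivation:
Register before byte 1: 0x00
After XOR with byte 0x57: 0x57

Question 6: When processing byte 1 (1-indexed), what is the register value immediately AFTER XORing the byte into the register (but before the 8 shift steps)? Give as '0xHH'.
Answer: 0x57

Derivation:
Register before byte 1: 0x00
Byte 1: 0x57
0x00 XOR 0x57 = 0x57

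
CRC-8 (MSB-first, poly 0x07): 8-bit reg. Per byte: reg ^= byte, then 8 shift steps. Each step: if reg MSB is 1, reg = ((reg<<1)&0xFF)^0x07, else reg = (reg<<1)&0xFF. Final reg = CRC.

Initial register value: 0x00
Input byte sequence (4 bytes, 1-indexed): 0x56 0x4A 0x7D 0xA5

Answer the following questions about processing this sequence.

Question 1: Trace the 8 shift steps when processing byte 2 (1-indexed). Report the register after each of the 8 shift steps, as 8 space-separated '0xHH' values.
Answer: 0xD9 0xB5 0x6D 0xDA 0xB3 0x61 0xC2 0x83

Derivation:
After byte 1 (0x56): reg=0xA5
Register before byte 2: 0xA5
After XOR with byte 0x4A: 0xEF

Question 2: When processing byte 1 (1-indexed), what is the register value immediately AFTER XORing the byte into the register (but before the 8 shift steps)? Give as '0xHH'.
Answer: 0x56

Derivation:
Register before byte 1: 0x00
Byte 1: 0x56
0x00 XOR 0x56 = 0x56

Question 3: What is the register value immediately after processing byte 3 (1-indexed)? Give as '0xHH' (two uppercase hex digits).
Answer: 0xF4

Derivation:
After byte 1 (0x56): reg=0xA5
After byte 2 (0x4A): reg=0x83
After byte 3 (0x7D): reg=0xF4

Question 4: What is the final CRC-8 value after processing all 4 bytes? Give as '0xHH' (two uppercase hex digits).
After byte 1 (0x56): reg=0xA5
After byte 2 (0x4A): reg=0x83
After byte 3 (0x7D): reg=0xF4
After byte 4 (0xA5): reg=0xB0

Answer: 0xB0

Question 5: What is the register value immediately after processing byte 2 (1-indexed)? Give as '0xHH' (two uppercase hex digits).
After byte 1 (0x56): reg=0xA5
After byte 2 (0x4A): reg=0x83

Answer: 0x83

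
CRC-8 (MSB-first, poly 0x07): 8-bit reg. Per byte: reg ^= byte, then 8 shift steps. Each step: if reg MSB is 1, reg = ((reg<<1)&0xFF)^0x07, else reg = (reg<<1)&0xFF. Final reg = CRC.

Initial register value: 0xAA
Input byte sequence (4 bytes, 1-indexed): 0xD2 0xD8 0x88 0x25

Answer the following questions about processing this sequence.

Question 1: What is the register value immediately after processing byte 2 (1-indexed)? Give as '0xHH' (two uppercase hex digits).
Answer: 0x0C

Derivation:
After byte 1 (0xD2): reg=0x6F
After byte 2 (0xD8): reg=0x0C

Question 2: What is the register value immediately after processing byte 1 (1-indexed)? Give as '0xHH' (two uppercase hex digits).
After byte 1 (0xD2): reg=0x6F

Answer: 0x6F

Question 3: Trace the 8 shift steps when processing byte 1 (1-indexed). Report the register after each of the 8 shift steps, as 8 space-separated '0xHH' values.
Answer: 0xF0 0xE7 0xC9 0x95 0x2D 0x5A 0xB4 0x6F

Derivation:
Register before byte 1: 0xAA
After XOR with byte 0xD2: 0x78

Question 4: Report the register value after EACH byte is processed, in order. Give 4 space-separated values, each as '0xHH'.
0x6F 0x0C 0x95 0x19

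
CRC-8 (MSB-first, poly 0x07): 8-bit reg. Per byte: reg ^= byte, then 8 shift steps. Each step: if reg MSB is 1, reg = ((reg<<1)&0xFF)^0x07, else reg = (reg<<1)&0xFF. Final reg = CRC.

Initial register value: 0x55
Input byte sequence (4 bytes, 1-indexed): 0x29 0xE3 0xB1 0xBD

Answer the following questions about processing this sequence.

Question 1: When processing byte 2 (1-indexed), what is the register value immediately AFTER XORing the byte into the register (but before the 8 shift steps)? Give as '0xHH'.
Register before byte 2: 0x73
Byte 2: 0xE3
0x73 XOR 0xE3 = 0x90

Answer: 0x90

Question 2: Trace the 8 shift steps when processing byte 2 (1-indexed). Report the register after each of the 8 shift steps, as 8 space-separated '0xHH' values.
Answer: 0x27 0x4E 0x9C 0x3F 0x7E 0xFC 0xFF 0xF9

Derivation:
After byte 1 (0x29): reg=0x73
Register before byte 2: 0x73
After XOR with byte 0xE3: 0x90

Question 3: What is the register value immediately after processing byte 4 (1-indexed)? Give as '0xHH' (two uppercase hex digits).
Answer: 0xC9

Derivation:
After byte 1 (0x29): reg=0x73
After byte 2 (0xE3): reg=0xF9
After byte 3 (0xB1): reg=0xFF
After byte 4 (0xBD): reg=0xC9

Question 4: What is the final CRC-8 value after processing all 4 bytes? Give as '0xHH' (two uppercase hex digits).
After byte 1 (0x29): reg=0x73
After byte 2 (0xE3): reg=0xF9
After byte 3 (0xB1): reg=0xFF
After byte 4 (0xBD): reg=0xC9

Answer: 0xC9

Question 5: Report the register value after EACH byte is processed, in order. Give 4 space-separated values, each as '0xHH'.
0x73 0xF9 0xFF 0xC9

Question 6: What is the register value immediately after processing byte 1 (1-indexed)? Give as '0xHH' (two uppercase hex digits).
After byte 1 (0x29): reg=0x73

Answer: 0x73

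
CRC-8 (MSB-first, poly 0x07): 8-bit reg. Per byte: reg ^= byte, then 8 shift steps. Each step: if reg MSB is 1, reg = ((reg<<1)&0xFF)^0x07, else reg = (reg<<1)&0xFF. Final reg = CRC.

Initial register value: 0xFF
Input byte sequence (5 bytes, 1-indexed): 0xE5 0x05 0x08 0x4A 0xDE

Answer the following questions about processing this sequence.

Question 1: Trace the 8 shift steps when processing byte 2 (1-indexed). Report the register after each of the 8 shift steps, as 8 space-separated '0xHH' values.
Answer: 0x86 0x0B 0x16 0x2C 0x58 0xB0 0x67 0xCE

Derivation:
After byte 1 (0xE5): reg=0x46
Register before byte 2: 0x46
After XOR with byte 0x05: 0x43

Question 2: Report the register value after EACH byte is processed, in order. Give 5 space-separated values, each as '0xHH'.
0x46 0xCE 0x5C 0x62 0x3D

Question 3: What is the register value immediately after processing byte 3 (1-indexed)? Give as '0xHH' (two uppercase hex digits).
After byte 1 (0xE5): reg=0x46
After byte 2 (0x05): reg=0xCE
After byte 3 (0x08): reg=0x5C

Answer: 0x5C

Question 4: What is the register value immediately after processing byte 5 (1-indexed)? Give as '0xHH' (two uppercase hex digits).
After byte 1 (0xE5): reg=0x46
After byte 2 (0x05): reg=0xCE
After byte 3 (0x08): reg=0x5C
After byte 4 (0x4A): reg=0x62
After byte 5 (0xDE): reg=0x3D

Answer: 0x3D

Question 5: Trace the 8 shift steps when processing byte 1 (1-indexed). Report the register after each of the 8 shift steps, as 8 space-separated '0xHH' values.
Answer: 0x34 0x68 0xD0 0xA7 0x49 0x92 0x23 0x46

Derivation:
Register before byte 1: 0xFF
After XOR with byte 0xE5: 0x1A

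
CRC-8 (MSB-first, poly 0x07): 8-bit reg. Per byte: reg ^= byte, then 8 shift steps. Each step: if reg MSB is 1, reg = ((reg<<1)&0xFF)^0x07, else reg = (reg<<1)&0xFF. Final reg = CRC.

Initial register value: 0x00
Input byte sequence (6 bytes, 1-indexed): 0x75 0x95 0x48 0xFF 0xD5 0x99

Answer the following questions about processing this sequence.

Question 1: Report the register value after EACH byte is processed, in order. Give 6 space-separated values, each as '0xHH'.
0x4C 0x01 0xF8 0x15 0x4E 0x2B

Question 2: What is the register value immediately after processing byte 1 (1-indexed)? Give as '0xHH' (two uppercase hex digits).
Answer: 0x4C

Derivation:
After byte 1 (0x75): reg=0x4C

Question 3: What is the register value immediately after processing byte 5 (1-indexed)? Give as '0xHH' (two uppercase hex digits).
After byte 1 (0x75): reg=0x4C
After byte 2 (0x95): reg=0x01
After byte 3 (0x48): reg=0xF8
After byte 4 (0xFF): reg=0x15
After byte 5 (0xD5): reg=0x4E

Answer: 0x4E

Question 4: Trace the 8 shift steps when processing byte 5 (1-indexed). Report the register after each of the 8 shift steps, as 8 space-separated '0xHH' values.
After byte 1 (0x75): reg=0x4C
After byte 2 (0x95): reg=0x01
After byte 3 (0x48): reg=0xF8
After byte 4 (0xFF): reg=0x15
Register before byte 5: 0x15
After XOR with byte 0xD5: 0xC0

Answer: 0x87 0x09 0x12 0x24 0x48 0x90 0x27 0x4E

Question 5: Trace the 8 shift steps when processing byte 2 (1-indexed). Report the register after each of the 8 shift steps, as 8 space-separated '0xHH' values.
After byte 1 (0x75): reg=0x4C
Register before byte 2: 0x4C
After XOR with byte 0x95: 0xD9

Answer: 0xB5 0x6D 0xDA 0xB3 0x61 0xC2 0x83 0x01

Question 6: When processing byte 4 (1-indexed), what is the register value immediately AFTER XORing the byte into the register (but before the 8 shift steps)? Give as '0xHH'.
Answer: 0x07

Derivation:
Register before byte 4: 0xF8
Byte 4: 0xFF
0xF8 XOR 0xFF = 0x07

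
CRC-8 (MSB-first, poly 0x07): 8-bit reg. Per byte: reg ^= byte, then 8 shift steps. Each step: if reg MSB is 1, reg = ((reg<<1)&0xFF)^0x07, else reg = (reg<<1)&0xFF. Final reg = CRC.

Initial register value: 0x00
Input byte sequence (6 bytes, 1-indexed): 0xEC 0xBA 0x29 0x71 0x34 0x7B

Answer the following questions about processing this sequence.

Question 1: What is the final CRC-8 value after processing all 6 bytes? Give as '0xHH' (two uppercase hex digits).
After byte 1 (0xEC): reg=0x8A
After byte 2 (0xBA): reg=0x90
After byte 3 (0x29): reg=0x26
After byte 4 (0x71): reg=0xA2
After byte 5 (0x34): reg=0xEB
After byte 6 (0x7B): reg=0xF9

Answer: 0xF9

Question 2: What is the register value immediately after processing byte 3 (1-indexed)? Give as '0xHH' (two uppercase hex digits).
Answer: 0x26

Derivation:
After byte 1 (0xEC): reg=0x8A
After byte 2 (0xBA): reg=0x90
After byte 3 (0x29): reg=0x26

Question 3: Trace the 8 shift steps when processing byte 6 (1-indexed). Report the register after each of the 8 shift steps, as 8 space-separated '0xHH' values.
After byte 1 (0xEC): reg=0x8A
After byte 2 (0xBA): reg=0x90
After byte 3 (0x29): reg=0x26
After byte 4 (0x71): reg=0xA2
After byte 5 (0x34): reg=0xEB
Register before byte 6: 0xEB
After XOR with byte 0x7B: 0x90

Answer: 0x27 0x4E 0x9C 0x3F 0x7E 0xFC 0xFF 0xF9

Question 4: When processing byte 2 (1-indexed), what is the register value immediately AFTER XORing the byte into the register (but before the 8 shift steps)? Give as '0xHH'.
Answer: 0x30

Derivation:
Register before byte 2: 0x8A
Byte 2: 0xBA
0x8A XOR 0xBA = 0x30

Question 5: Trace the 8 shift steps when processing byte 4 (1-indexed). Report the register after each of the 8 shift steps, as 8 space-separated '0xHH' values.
After byte 1 (0xEC): reg=0x8A
After byte 2 (0xBA): reg=0x90
After byte 3 (0x29): reg=0x26
Register before byte 4: 0x26
After XOR with byte 0x71: 0x57

Answer: 0xAE 0x5B 0xB6 0x6B 0xD6 0xAB 0x51 0xA2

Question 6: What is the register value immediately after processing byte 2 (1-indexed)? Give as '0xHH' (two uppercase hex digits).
After byte 1 (0xEC): reg=0x8A
After byte 2 (0xBA): reg=0x90

Answer: 0x90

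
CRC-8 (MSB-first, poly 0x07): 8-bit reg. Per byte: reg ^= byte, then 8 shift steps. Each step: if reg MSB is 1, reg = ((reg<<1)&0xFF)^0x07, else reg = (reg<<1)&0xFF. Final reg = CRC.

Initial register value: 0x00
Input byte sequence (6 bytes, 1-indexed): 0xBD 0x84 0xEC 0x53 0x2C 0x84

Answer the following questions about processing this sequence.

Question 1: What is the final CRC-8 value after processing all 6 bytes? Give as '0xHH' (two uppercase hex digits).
After byte 1 (0xBD): reg=0x3A
After byte 2 (0x84): reg=0x33
After byte 3 (0xEC): reg=0x13
After byte 4 (0x53): reg=0xC7
After byte 5 (0x2C): reg=0x9F
After byte 6 (0x84): reg=0x41

Answer: 0x41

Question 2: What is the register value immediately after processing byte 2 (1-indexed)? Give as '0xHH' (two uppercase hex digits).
After byte 1 (0xBD): reg=0x3A
After byte 2 (0x84): reg=0x33

Answer: 0x33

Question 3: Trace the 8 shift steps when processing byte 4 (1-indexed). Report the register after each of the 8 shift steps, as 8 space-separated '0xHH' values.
Answer: 0x80 0x07 0x0E 0x1C 0x38 0x70 0xE0 0xC7

Derivation:
After byte 1 (0xBD): reg=0x3A
After byte 2 (0x84): reg=0x33
After byte 3 (0xEC): reg=0x13
Register before byte 4: 0x13
After XOR with byte 0x53: 0x40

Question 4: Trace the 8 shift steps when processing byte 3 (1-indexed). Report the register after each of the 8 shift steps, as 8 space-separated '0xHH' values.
Answer: 0xB9 0x75 0xEA 0xD3 0xA1 0x45 0x8A 0x13

Derivation:
After byte 1 (0xBD): reg=0x3A
After byte 2 (0x84): reg=0x33
Register before byte 3: 0x33
After XOR with byte 0xEC: 0xDF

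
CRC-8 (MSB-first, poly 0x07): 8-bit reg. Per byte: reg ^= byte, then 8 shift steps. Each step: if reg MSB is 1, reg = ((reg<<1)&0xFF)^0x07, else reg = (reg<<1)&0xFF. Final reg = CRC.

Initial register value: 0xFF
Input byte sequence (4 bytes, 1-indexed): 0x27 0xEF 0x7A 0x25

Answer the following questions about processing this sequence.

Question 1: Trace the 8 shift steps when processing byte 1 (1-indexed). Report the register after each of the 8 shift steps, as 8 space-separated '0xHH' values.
Answer: 0xB7 0x69 0xD2 0xA3 0x41 0x82 0x03 0x06

Derivation:
Register before byte 1: 0xFF
After XOR with byte 0x27: 0xD8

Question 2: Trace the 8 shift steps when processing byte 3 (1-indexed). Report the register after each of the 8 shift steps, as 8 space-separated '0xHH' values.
After byte 1 (0x27): reg=0x06
After byte 2 (0xEF): reg=0x91
Register before byte 3: 0x91
After XOR with byte 0x7A: 0xEB

Answer: 0xD1 0xA5 0x4D 0x9A 0x33 0x66 0xCC 0x9F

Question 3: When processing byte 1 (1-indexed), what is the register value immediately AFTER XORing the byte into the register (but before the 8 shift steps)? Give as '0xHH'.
Register before byte 1: 0xFF
Byte 1: 0x27
0xFF XOR 0x27 = 0xD8

Answer: 0xD8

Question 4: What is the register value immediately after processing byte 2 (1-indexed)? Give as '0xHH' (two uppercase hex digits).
After byte 1 (0x27): reg=0x06
After byte 2 (0xEF): reg=0x91

Answer: 0x91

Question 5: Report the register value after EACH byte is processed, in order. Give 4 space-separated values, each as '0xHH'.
0x06 0x91 0x9F 0x2F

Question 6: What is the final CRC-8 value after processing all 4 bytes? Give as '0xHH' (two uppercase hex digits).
Answer: 0x2F

Derivation:
After byte 1 (0x27): reg=0x06
After byte 2 (0xEF): reg=0x91
After byte 3 (0x7A): reg=0x9F
After byte 4 (0x25): reg=0x2F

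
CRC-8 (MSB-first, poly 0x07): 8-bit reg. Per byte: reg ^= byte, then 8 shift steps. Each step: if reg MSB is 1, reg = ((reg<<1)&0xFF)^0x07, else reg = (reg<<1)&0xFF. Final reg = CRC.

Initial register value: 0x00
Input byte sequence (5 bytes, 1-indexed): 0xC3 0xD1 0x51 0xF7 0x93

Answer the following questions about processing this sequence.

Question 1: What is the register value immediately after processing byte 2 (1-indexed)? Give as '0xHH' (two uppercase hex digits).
After byte 1 (0xC3): reg=0x47
After byte 2 (0xD1): reg=0xEB

Answer: 0xEB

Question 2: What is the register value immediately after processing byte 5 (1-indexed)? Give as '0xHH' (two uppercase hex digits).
Answer: 0xE2

Derivation:
After byte 1 (0xC3): reg=0x47
After byte 2 (0xD1): reg=0xEB
After byte 3 (0x51): reg=0x2F
After byte 4 (0xF7): reg=0x06
After byte 5 (0x93): reg=0xE2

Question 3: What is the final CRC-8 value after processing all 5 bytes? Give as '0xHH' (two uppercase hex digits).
After byte 1 (0xC3): reg=0x47
After byte 2 (0xD1): reg=0xEB
After byte 3 (0x51): reg=0x2F
After byte 4 (0xF7): reg=0x06
After byte 5 (0x93): reg=0xE2

Answer: 0xE2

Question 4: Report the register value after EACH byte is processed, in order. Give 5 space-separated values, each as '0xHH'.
0x47 0xEB 0x2F 0x06 0xE2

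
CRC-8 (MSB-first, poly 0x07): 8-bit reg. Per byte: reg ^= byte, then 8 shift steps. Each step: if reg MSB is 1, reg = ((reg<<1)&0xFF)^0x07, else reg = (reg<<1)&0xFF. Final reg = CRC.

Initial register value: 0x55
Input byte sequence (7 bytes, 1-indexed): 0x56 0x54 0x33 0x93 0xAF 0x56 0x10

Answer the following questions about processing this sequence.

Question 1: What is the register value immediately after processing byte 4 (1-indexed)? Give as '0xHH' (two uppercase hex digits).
After byte 1 (0x56): reg=0x09
After byte 2 (0x54): reg=0x94
After byte 3 (0x33): reg=0x7C
After byte 4 (0x93): reg=0x83

Answer: 0x83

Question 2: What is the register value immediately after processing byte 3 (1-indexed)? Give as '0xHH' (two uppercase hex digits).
Answer: 0x7C

Derivation:
After byte 1 (0x56): reg=0x09
After byte 2 (0x54): reg=0x94
After byte 3 (0x33): reg=0x7C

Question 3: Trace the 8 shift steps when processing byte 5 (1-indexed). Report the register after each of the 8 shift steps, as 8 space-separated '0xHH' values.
After byte 1 (0x56): reg=0x09
After byte 2 (0x54): reg=0x94
After byte 3 (0x33): reg=0x7C
After byte 4 (0x93): reg=0x83
Register before byte 5: 0x83
After XOR with byte 0xAF: 0x2C

Answer: 0x58 0xB0 0x67 0xCE 0x9B 0x31 0x62 0xC4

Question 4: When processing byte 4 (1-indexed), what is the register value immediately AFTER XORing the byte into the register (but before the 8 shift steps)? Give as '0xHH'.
Register before byte 4: 0x7C
Byte 4: 0x93
0x7C XOR 0x93 = 0xEF

Answer: 0xEF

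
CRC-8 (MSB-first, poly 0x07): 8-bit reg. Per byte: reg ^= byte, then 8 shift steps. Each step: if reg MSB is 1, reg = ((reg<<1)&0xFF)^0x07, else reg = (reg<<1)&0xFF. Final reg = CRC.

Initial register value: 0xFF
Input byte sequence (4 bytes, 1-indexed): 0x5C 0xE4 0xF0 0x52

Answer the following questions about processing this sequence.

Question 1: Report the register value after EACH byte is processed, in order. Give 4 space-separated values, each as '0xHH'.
0x60 0x95 0x3C 0x0D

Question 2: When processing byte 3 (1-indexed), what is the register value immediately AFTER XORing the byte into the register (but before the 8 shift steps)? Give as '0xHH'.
Register before byte 3: 0x95
Byte 3: 0xF0
0x95 XOR 0xF0 = 0x65

Answer: 0x65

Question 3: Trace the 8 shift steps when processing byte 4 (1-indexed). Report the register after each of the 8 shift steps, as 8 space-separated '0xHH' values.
After byte 1 (0x5C): reg=0x60
After byte 2 (0xE4): reg=0x95
After byte 3 (0xF0): reg=0x3C
Register before byte 4: 0x3C
After XOR with byte 0x52: 0x6E

Answer: 0xDC 0xBF 0x79 0xF2 0xE3 0xC1 0x85 0x0D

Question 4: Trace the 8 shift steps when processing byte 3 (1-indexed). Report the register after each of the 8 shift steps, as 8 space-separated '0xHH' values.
Answer: 0xCA 0x93 0x21 0x42 0x84 0x0F 0x1E 0x3C

Derivation:
After byte 1 (0x5C): reg=0x60
After byte 2 (0xE4): reg=0x95
Register before byte 3: 0x95
After XOR with byte 0xF0: 0x65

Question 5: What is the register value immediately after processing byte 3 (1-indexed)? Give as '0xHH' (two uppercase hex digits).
Answer: 0x3C

Derivation:
After byte 1 (0x5C): reg=0x60
After byte 2 (0xE4): reg=0x95
After byte 3 (0xF0): reg=0x3C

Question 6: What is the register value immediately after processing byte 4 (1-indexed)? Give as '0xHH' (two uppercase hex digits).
After byte 1 (0x5C): reg=0x60
After byte 2 (0xE4): reg=0x95
After byte 3 (0xF0): reg=0x3C
After byte 4 (0x52): reg=0x0D

Answer: 0x0D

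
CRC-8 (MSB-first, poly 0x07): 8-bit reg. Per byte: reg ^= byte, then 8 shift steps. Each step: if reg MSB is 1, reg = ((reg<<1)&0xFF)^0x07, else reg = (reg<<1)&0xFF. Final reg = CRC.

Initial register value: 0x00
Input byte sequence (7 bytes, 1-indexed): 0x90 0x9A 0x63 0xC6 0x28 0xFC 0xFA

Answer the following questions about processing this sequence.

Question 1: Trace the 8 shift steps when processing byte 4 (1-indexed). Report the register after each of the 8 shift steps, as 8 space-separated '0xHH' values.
Answer: 0x44 0x88 0x17 0x2E 0x5C 0xB8 0x77 0xEE

Derivation:
After byte 1 (0x90): reg=0xF9
After byte 2 (0x9A): reg=0x2E
After byte 3 (0x63): reg=0xE4
Register before byte 4: 0xE4
After XOR with byte 0xC6: 0x22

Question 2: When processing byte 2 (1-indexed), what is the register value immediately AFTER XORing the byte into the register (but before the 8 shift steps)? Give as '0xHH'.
Answer: 0x63

Derivation:
Register before byte 2: 0xF9
Byte 2: 0x9A
0xF9 XOR 0x9A = 0x63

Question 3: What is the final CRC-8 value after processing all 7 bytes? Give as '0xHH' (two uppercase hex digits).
Answer: 0xF0

Derivation:
After byte 1 (0x90): reg=0xF9
After byte 2 (0x9A): reg=0x2E
After byte 3 (0x63): reg=0xE4
After byte 4 (0xC6): reg=0xEE
After byte 5 (0x28): reg=0x5C
After byte 6 (0xFC): reg=0x69
After byte 7 (0xFA): reg=0xF0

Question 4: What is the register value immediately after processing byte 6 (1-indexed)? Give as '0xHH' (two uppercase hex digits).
After byte 1 (0x90): reg=0xF9
After byte 2 (0x9A): reg=0x2E
After byte 3 (0x63): reg=0xE4
After byte 4 (0xC6): reg=0xEE
After byte 5 (0x28): reg=0x5C
After byte 6 (0xFC): reg=0x69

Answer: 0x69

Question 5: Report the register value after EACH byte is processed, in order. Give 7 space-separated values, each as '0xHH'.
0xF9 0x2E 0xE4 0xEE 0x5C 0x69 0xF0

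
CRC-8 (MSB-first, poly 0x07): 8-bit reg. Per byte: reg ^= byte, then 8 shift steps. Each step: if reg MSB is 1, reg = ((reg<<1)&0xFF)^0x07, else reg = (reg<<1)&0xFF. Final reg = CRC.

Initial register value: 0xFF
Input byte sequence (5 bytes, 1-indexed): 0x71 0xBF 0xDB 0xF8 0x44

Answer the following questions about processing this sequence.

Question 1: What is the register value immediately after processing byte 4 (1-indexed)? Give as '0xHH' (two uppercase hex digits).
After byte 1 (0x71): reg=0xA3
After byte 2 (0xBF): reg=0x54
After byte 3 (0xDB): reg=0xA4
After byte 4 (0xF8): reg=0x93

Answer: 0x93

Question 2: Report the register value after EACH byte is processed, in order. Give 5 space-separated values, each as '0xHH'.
0xA3 0x54 0xA4 0x93 0x2B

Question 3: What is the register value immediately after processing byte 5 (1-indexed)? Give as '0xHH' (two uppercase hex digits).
Answer: 0x2B

Derivation:
After byte 1 (0x71): reg=0xA3
After byte 2 (0xBF): reg=0x54
After byte 3 (0xDB): reg=0xA4
After byte 4 (0xF8): reg=0x93
After byte 5 (0x44): reg=0x2B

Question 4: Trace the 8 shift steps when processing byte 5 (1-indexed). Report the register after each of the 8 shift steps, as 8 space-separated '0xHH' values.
After byte 1 (0x71): reg=0xA3
After byte 2 (0xBF): reg=0x54
After byte 3 (0xDB): reg=0xA4
After byte 4 (0xF8): reg=0x93
Register before byte 5: 0x93
After XOR with byte 0x44: 0xD7

Answer: 0xA9 0x55 0xAA 0x53 0xA6 0x4B 0x96 0x2B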